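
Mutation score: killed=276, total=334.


Mutation score = killed / total * 100
Mutation score = 276 / 334 * 100
Mutation score = 82.63%

82.63%


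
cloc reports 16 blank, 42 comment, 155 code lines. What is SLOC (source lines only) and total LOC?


Total LOC = blank + comment + code
Total LOC = 16 + 42 + 155 = 213
SLOC (source only) = code = 155

Total LOC: 213, SLOC: 155


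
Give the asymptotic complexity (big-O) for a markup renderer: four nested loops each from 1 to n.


Reasoning: four levels of nesting
Complexity: O(n^4)

O(n^4)


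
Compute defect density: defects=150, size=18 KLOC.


Defect density = defects / KLOC
Defect density = 150 / 18
Defect density = 8.333 defects/KLOC

8.333 defects/KLOC


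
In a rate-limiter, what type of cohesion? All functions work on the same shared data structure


Reasoning: Functions share data
Type: Communicational cohesion

Communicational cohesion


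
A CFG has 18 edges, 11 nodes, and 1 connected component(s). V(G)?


Formula: V(G) = E - N + 2P
V(G) = 18 - 11 + 2*1
V(G) = 7 + 2
V(G) = 9

9


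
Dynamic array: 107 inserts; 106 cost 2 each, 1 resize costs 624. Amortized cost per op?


Formula: Amortized cost = Total cost / Operations
Total cost = (106 * 2) + (1 * 624)
Total cost = 212 + 624 = 836
Amortized = 836 / 107 = 7.8131

7.8131


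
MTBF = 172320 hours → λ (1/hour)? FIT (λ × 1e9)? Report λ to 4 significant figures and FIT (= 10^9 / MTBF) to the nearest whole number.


Formula: λ = 1 / MTBF; FIT = λ × 1e9 = 1e9 / MTBF
λ = 1 / 172320 ≈ 5.803e-06 failures/hour
FIT = 1e9 / 172320 ≈ 5803 failures per 1e9 hours (nearest whole number)

λ = 5.803e-06 /h, FIT = 5803


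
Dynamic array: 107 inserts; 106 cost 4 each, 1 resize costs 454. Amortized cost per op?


Formula: Amortized cost = Total cost / Operations
Total cost = (106 * 4) + (1 * 454)
Total cost = 424 + 454 = 878
Amortized = 878 / 107 = 8.2056

8.2056


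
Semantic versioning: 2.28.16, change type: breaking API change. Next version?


Current: 2.28.16
Change category: 'breaking API change' → major bump
SemVer rule: major bump → increment MAJOR, reset MINOR and PATCH to 0
New: 3.0.0

3.0.0


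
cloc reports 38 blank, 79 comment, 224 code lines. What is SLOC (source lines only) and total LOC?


Total LOC = blank + comment + code
Total LOC = 38 + 79 + 224 = 341
SLOC (source only) = code = 224

Total LOC: 341, SLOC: 224


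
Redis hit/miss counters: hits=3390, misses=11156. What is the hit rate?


Formula: hit rate = hits / (hits + misses) * 100
hit rate = 3390 / (3390 + 11156) * 100
hit rate = 3390 / 14546 * 100
hit rate = 23.31%

23.31%


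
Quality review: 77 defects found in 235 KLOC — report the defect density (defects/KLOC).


Defect density = defects / KLOC
Defect density = 77 / 235
Defect density = 0.328 defects/KLOC

0.328 defects/KLOC


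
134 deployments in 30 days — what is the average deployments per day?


Formula: deployments per day = releases / days
= 134 / 30
= 4.467 deploys/day
(equivalently, 31.27 deploys/week)

4.467 deploys/day


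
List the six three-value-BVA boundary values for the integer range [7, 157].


Range: [7, 157]
Boundaries: just below min, min, min+1, max-1, max, just above max
Values: [6, 7, 8, 156, 157, 158]

[6, 7, 8, 156, 157, 158]


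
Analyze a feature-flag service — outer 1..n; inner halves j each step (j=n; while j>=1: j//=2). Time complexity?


Reasoning: n times log n
Complexity: O(n log n)

O(n log n)


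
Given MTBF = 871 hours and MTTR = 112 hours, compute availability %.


Availability = MTBF / (MTBF + MTTR)
Availability = 871 / (871 + 112)
Availability = 871 / 983
Availability = 88.6063%

88.6063%


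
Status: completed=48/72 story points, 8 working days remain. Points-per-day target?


Formula: Required rate = Remaining points / Days left
Remaining = 72 - 48 = 24 points
Required rate = 24 / 8 = 3.0 points/day

3.0 points/day


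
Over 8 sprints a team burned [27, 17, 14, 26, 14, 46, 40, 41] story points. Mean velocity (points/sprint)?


Formula: Avg velocity = Total points / Number of sprints
Points: [27, 17, 14, 26, 14, 46, 40, 41]
Sum = 27 + 17 + 14 + 26 + 14 + 46 + 40 + 41 = 225
Avg velocity = 225 / 8 = 28.13 points/sprint

28.13 points/sprint


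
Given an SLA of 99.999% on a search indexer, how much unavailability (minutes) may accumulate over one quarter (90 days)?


Formula: allowed downtime = period * (100 - SLA) / 100
Period (quarter (90 days)) = 129600 minutes
Unavailability fraction = (100 - 99.999) / 100
Allowed downtime = 129600 * (100 - 99.999) / 100
Allowed downtime = 1.296 minutes

1.296 minutes


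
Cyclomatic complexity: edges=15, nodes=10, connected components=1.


Formula: V(G) = E - N + 2P
V(G) = 15 - 10 + 2*1
V(G) = 5 + 2
V(G) = 7

7


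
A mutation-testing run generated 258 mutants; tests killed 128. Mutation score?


Mutation score = killed / total * 100
Mutation score = 128 / 258 * 100
Mutation score = 49.61%

49.61%


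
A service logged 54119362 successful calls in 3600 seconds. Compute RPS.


Formula: throughput = requests / seconds
throughput = 54119362 / 3600
throughput = 15033.16 requests/second

15033.16 requests/second


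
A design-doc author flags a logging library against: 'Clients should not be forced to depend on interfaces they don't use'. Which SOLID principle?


This describes the Interface Segregation Principle (ISP)

Interface Segregation Principle (ISP)


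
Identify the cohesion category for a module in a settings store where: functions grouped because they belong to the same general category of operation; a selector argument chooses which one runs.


Reasoning: Grouped by category of activity, not by data or sequence
Type: Logical cohesion

Logical cohesion


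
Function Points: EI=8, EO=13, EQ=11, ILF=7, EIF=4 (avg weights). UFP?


UFP = EI*4 + EO*5 + EQ*4 + ILF*10 + EIF*7
UFP = 8*4 + 13*5 + 11*4 + 7*10 + 4*7
UFP = 32 + 65 + 44 + 70 + 28
UFP = 239

239


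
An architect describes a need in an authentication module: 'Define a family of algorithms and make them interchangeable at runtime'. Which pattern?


This matches the Strategy pattern

Strategy


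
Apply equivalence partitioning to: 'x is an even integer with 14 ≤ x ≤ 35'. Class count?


Constraint: even integers in [14, 35]
Class 1: x < 14 — out-of-range invalid
Class 2: x in [14,35] but odd — wrong type invalid
Class 3: x in [14,35] and even — valid
Class 4: x > 35 — out-of-range invalid
Total equivalence classes: 4

4 equivalence classes


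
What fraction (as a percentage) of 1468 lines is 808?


Coverage = covered / total * 100
Coverage = 808 / 1468 * 100
Coverage = 55.04%

55.04%


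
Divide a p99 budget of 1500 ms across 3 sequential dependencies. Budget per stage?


Formula: per_stage = total_budget / stages
per_stage = 1500 / 3
per_stage = 500.0 ms

500.0 ms


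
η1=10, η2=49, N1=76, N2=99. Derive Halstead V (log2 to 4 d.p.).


Formula: V = N * log2(η), where N = N1 + N2 and η = η1 + η2
η = 10 + 49 = 59
N = 76 + 99 = 175
log2(59) ≈ 5.8826
V = 175 * 5.8826 = 1029.46

1029.46


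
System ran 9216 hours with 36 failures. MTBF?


Formula: MTBF = Total operating time / Number of failures
MTBF = 9216 / 36
MTBF = 256.0 hours

256.0 hours


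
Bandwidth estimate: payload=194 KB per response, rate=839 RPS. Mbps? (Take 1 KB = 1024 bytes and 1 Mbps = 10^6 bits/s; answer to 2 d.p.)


Formula: Mbps = payload_bytes * RPS * 8 / 1e6
Payload per request = 194 KB = 194 * 1024 = 198656 bytes
Total bytes/sec = 198656 * 839 = 166672384
Total bits/sec = 166672384 * 8 = 1333379072
Mbps = 1333379072 / 1e6 = 1333.38

1333.38 Mbps


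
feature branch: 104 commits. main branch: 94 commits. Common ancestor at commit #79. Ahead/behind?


Common ancestor: commit #79
feature commits after divergence: 104 - 79 = 25
main commits after divergence: 94 - 79 = 15
feature is 25 commits ahead of main
main is 15 commits ahead of feature

feature ahead: 25, main ahead: 15


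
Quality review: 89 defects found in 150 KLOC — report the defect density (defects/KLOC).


Defect density = defects / KLOC
Defect density = 89 / 150
Defect density = 0.593 defects/KLOC

0.593 defects/KLOC


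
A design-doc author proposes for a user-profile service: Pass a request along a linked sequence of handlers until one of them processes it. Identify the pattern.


This matches the Chain of Responsibility pattern

Chain of Responsibility


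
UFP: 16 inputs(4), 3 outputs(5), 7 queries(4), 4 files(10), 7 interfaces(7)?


UFP = EI*4 + EO*5 + EQ*4 + ILF*10 + EIF*7
UFP = 16*4 + 3*5 + 7*4 + 4*10 + 7*7
UFP = 64 + 15 + 28 + 40 + 49
UFP = 196

196


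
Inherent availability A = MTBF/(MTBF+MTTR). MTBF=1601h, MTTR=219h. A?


Availability = MTBF / (MTBF + MTTR)
Availability = 1601 / (1601 + 219)
Availability = 1601 / 1820
Availability = 87.967%

87.967%


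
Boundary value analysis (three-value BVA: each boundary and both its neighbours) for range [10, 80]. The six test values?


Range: [10, 80]
Boundaries: just below min, min, min+1, max-1, max, just above max
Values: [9, 10, 11, 79, 80, 81]

[9, 10, 11, 79, 80, 81]


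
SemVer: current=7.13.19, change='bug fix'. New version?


Current: 7.13.19
Change category: 'bug fix' → patch bump
SemVer rule: patch bump → increment PATCH (MAJOR and MINOR unchanged)
New: 7.13.20

7.13.20


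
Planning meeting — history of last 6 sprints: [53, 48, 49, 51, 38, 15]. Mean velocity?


Formula: Avg velocity = Total points / Number of sprints
Points: [53, 48, 49, 51, 38, 15]
Sum = 53 + 48 + 49 + 51 + 38 + 15 = 254
Avg velocity = 254 / 6 = 42.33 points/sprint

42.33 points/sprint


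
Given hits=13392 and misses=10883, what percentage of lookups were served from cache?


Formula: hit rate = hits / (hits + misses) * 100
hit rate = 13392 / (13392 + 10883) * 100
hit rate = 13392 / 24275 * 100
hit rate = 55.17%

55.17%


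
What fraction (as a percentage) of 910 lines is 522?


Coverage = covered / total * 100
Coverage = 522 / 910 * 100
Coverage = 57.36%

57.36%


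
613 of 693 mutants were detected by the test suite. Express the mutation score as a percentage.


Mutation score = killed / total * 100
Mutation score = 613 / 693 * 100
Mutation score = 88.46%

88.46%


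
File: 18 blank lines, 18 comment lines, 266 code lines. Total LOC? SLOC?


Total LOC = blank + comment + code
Total LOC = 18 + 18 + 266 = 302
SLOC (source only) = code = 266

Total LOC: 302, SLOC: 266


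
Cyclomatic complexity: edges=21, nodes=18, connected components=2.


Formula: V(G) = E - N + 2P
V(G) = 21 - 18 + 2*2
V(G) = 3 + 4
V(G) = 7

7


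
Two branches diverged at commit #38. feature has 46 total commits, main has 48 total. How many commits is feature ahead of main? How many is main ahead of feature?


Common ancestor: commit #38
feature commits after divergence: 46 - 38 = 8
main commits after divergence: 48 - 38 = 10
feature is 8 commits ahead of main
main is 10 commits ahead of feature

feature ahead: 8, main ahead: 10


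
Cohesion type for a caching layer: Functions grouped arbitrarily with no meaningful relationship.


Reasoning: Worst: random grouping
Type: Coincidental cohesion

Coincidental cohesion


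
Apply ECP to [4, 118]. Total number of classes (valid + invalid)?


Valid range: [4, 118]
Class 1: x < 4 — invalid
Class 2: 4 ≤ x ≤ 118 — valid
Class 3: x > 118 — invalid
Total equivalence classes: 3

3 equivalence classes


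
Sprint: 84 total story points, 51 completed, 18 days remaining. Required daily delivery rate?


Formula: Required rate = Remaining points / Days left
Remaining = 84 - 51 = 33 points
Required rate = 33 / 18 = 1.83 points/day

1.83 points/day


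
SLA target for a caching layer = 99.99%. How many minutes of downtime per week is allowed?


Formula: allowed downtime = period * (100 - SLA) / 100
Period (week) = 10080 minutes
Unavailability fraction = (100 - 99.99) / 100
Allowed downtime = 10080 * (100 - 99.99) / 100
Allowed downtime = 1.008 minutes

1.008 minutes


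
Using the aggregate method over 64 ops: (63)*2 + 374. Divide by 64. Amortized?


Formula: Amortized cost = Total cost / Operations
Total cost = (63 * 2) + (1 * 374)
Total cost = 126 + 374 = 500
Amortized = 500 / 64 = 7.8125

7.8125


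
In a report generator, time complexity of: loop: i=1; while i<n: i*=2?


Reasoning: i doubles each step so iterations are log2(n)
Complexity: O(log n)

O(log n)


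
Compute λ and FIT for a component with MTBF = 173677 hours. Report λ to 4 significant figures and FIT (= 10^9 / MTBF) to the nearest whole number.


Formula: λ = 1 / MTBF; FIT = λ × 1e9 = 1e9 / MTBF
λ = 1 / 173677 ≈ 5.758e-06 failures/hour
FIT = 1e9 / 173677 ≈ 5758 failures per 1e9 hours (nearest whole number)

λ = 5.758e-06 /h, FIT = 5758


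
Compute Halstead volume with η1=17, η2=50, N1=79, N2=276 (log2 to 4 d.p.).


Formula: V = N * log2(η), where N = N1 + N2 and η = η1 + η2
η = 17 + 50 = 67
N = 79 + 276 = 355
log2(67) ≈ 6.0661
V = 355 * 6.0661 = 2153.47

2153.47


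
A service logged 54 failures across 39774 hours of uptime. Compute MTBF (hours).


Formula: MTBF = Total operating time / Number of failures
MTBF = 39774 / 54
MTBF = 736.56 hours

736.56 hours


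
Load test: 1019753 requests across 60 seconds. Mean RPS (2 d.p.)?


Formula: throughput = requests / seconds
throughput = 1019753 / 60
throughput = 16995.88 requests/second

16995.88 requests/second


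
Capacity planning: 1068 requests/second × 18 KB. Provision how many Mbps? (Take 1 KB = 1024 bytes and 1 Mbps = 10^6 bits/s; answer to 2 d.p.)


Formula: Mbps = payload_bytes * RPS * 8 / 1e6
Payload per request = 18 KB = 18 * 1024 = 18432 bytes
Total bytes/sec = 18432 * 1068 = 19685376
Total bits/sec = 19685376 * 8 = 157483008
Mbps = 157483008 / 1e6 = 157.48

157.48 Mbps


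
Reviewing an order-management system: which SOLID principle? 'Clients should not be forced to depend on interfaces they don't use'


This describes the Interface Segregation Principle (ISP)

Interface Segregation Principle (ISP)


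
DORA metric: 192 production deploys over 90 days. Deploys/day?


Formula: deployments per day = releases / days
= 192 / 90
= 2.133 deploys/day
(equivalently, 14.93 deploys/week)

2.133 deploys/day


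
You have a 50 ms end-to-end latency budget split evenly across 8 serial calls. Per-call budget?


Formula: per_stage = total_budget / stages
per_stage = 50 / 8
per_stage = 6.25 ms

6.25 ms


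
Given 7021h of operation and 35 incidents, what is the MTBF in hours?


Formula: MTBF = Total operating time / Number of failures
MTBF = 7021 / 35
MTBF = 200.6 hours

200.6 hours


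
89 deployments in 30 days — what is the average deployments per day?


Formula: deployments per day = releases / days
= 89 / 30
= 2.967 deploys/day
(equivalently, 20.77 deploys/week)

2.967 deploys/day


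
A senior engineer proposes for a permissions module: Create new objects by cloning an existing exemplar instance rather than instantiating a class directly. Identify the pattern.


This matches the Prototype pattern

Prototype


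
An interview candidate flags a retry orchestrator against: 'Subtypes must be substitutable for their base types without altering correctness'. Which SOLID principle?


This describes the Liskov Substitution Principle (LSP)

Liskov Substitution Principle (LSP)


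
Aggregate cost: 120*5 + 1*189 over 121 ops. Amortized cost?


Formula: Amortized cost = Total cost / Operations
Total cost = (120 * 5) + (1 * 189)
Total cost = 600 + 189 = 789
Amortized = 789 / 121 = 6.5207

6.5207


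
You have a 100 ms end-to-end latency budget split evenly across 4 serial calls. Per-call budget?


Formula: per_stage = total_budget / stages
per_stage = 100 / 4
per_stage = 25.0 ms

25.0 ms


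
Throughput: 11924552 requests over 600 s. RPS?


Formula: throughput = requests / seconds
throughput = 11924552 / 600
throughput = 19874.25 requests/second

19874.25 requests/second


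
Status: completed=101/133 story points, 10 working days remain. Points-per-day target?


Formula: Required rate = Remaining points / Days left
Remaining = 133 - 101 = 32 points
Required rate = 32 / 10 = 3.2 points/day

3.2 points/day


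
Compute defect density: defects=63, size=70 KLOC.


Defect density = defects / KLOC
Defect density = 63 / 70
Defect density = 0.9 defects/KLOC

0.9 defects/KLOC


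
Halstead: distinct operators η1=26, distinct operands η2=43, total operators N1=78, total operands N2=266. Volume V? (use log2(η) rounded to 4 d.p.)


Formula: V = N * log2(η), where N = N1 + N2 and η = η1 + η2
η = 26 + 43 = 69
N = 78 + 266 = 344
log2(69) ≈ 6.1085
V = 344 * 6.1085 = 2101.32

2101.32


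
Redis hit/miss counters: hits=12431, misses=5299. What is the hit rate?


Formula: hit rate = hits / (hits + misses) * 100
hit rate = 12431 / (12431 + 5299) * 100
hit rate = 12431 / 17730 * 100
hit rate = 70.11%

70.11%


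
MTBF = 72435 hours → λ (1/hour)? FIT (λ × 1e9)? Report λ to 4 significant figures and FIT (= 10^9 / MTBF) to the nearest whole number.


Formula: λ = 1 / MTBF; FIT = λ × 1e9 = 1e9 / MTBF
λ = 1 / 72435 ≈ 1.381e-05 failures/hour
FIT = 1e9 / 72435 ≈ 13805 failures per 1e9 hours (nearest whole number)

λ = 1.381e-05 /h, FIT = 13805


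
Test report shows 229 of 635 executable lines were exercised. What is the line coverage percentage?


Coverage = covered / total * 100
Coverage = 229 / 635 * 100
Coverage = 36.06%

36.06%


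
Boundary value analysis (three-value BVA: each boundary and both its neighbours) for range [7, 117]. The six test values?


Range: [7, 117]
Boundaries: just below min, min, min+1, max-1, max, just above max
Values: [6, 7, 8, 116, 117, 118]

[6, 7, 8, 116, 117, 118]


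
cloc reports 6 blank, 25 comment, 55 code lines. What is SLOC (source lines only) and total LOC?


Total LOC = blank + comment + code
Total LOC = 6 + 25 + 55 = 86
SLOC (source only) = code = 55

Total LOC: 86, SLOC: 55


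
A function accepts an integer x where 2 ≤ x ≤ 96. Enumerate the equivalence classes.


Valid range: [2, 96]
Class 1: x < 2 — invalid
Class 2: 2 ≤ x ≤ 96 — valid
Class 3: x > 96 — invalid
Total equivalence classes: 3

3 equivalence classes


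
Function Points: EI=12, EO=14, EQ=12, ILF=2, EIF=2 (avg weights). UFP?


UFP = EI*4 + EO*5 + EQ*4 + ILF*10 + EIF*7
UFP = 12*4 + 14*5 + 12*4 + 2*10 + 2*7
UFP = 48 + 70 + 48 + 20 + 14
UFP = 200

200


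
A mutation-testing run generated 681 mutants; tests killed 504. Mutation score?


Mutation score = killed / total * 100
Mutation score = 504 / 681 * 100
Mutation score = 74.01%

74.01%


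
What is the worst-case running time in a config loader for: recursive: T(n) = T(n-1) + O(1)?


Reasoning: linear recursion with constant work per frame
Complexity: O(n)

O(n)


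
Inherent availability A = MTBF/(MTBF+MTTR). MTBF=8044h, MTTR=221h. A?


Availability = MTBF / (MTBF + MTTR)
Availability = 8044 / (8044 + 221)
Availability = 8044 / 8265
Availability = 97.3261%

97.3261%


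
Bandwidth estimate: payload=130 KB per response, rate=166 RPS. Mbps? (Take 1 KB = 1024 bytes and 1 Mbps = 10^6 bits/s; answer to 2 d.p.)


Formula: Mbps = payload_bytes * RPS * 8 / 1e6
Payload per request = 130 KB = 130 * 1024 = 133120 bytes
Total bytes/sec = 133120 * 166 = 22097920
Total bits/sec = 22097920 * 8 = 176783360
Mbps = 176783360 / 1e6 = 176.78

176.78 Mbps


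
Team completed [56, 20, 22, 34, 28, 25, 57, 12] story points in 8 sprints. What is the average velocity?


Formula: Avg velocity = Total points / Number of sprints
Points: [56, 20, 22, 34, 28, 25, 57, 12]
Sum = 56 + 20 + 22 + 34 + 28 + 25 + 57 + 12 = 254
Avg velocity = 254 / 8 = 31.75 points/sprint

31.75 points/sprint


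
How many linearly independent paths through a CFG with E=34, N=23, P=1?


Formula: V(G) = E - N + 2P
V(G) = 34 - 23 + 2*1
V(G) = 11 + 2
V(G) = 13

13


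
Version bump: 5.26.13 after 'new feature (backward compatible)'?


Current: 5.26.13
Change category: 'new feature (backward compatible)' → minor bump
SemVer rule: minor bump → increment MINOR, reset PATCH to 0 (MAJOR unchanged)
New: 5.27.0

5.27.0


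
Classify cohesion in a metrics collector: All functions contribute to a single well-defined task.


Reasoning: Best: single purpose
Type: Functional cohesion

Functional cohesion


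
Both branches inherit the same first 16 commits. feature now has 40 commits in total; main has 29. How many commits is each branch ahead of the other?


Common ancestor: commit #16
feature commits after divergence: 40 - 16 = 24
main commits after divergence: 29 - 16 = 13
feature is 24 commits ahead of main
main is 13 commits ahead of feature

feature ahead: 24, main ahead: 13


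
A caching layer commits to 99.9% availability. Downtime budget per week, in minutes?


Formula: allowed downtime = period * (100 - SLA) / 100
Period (week) = 10080 minutes
Unavailability fraction = (100 - 99.9) / 100
Allowed downtime = 10080 * (100 - 99.9) / 100
Allowed downtime = 10.08 minutes

10.08 minutes


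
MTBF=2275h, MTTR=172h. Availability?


Availability = MTBF / (MTBF + MTTR)
Availability = 2275 / (2275 + 172)
Availability = 2275 / 2447
Availability = 92.971%

92.971%


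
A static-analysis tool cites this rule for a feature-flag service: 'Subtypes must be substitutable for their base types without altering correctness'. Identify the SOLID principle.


This describes the Liskov Substitution Principle (LSP)

Liskov Substitution Principle (LSP)


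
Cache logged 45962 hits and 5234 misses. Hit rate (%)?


Formula: hit rate = hits / (hits + misses) * 100
hit rate = 45962 / (45962 + 5234) * 100
hit rate = 45962 / 51196 * 100
hit rate = 89.78%

89.78%


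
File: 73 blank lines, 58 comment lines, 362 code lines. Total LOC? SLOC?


Total LOC = blank + comment + code
Total LOC = 73 + 58 + 362 = 493
SLOC (source only) = code = 362

Total LOC: 493, SLOC: 362


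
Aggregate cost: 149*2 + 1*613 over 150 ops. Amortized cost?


Formula: Amortized cost = Total cost / Operations
Total cost = (149 * 2) + (1 * 613)
Total cost = 298 + 613 = 911
Amortized = 911 / 150 = 6.0733

6.0733


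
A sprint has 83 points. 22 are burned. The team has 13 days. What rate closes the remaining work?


Formula: Required rate = Remaining points / Days left
Remaining = 83 - 22 = 61 points
Required rate = 61 / 13 = 4.69 points/day

4.69 points/day


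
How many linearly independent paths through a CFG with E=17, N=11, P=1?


Formula: V(G) = E - N + 2P
V(G) = 17 - 11 + 2*1
V(G) = 6 + 2
V(G) = 8

8


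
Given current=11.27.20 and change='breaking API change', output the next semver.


Current: 11.27.20
Change category: 'breaking API change' → major bump
SemVer rule: major bump → increment MAJOR, reset MINOR and PATCH to 0
New: 12.0.0

12.0.0


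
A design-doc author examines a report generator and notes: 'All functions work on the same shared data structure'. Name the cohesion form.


Reasoning: Functions share data
Type: Communicational cohesion

Communicational cohesion


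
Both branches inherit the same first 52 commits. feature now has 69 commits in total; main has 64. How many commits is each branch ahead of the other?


Common ancestor: commit #52
feature commits after divergence: 69 - 52 = 17
main commits after divergence: 64 - 52 = 12
feature is 17 commits ahead of main
main is 12 commits ahead of feature

feature ahead: 17, main ahead: 12


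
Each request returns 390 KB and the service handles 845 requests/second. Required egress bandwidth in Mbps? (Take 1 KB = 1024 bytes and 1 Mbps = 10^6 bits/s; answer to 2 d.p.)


Formula: Mbps = payload_bytes * RPS * 8 / 1e6
Payload per request = 390 KB = 390 * 1024 = 399360 bytes
Total bytes/sec = 399360 * 845 = 337459200
Total bits/sec = 337459200 * 8 = 2699673600
Mbps = 2699673600 / 1e6 = 2699.67

2699.67 Mbps


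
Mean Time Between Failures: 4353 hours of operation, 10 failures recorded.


Formula: MTBF = Total operating time / Number of failures
MTBF = 4353 / 10
MTBF = 435.3 hours

435.3 hours


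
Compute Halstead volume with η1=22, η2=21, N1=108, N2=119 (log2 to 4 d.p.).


Formula: V = N * log2(η), where N = N1 + N2 and η = η1 + η2
η = 22 + 21 = 43
N = 108 + 119 = 227
log2(43) ≈ 5.4263
V = 227 * 5.4263 = 1231.77

1231.77


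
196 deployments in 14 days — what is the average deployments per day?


Formula: deployments per day = releases / days
= 196 / 14
= 14.0 deploys/day
(equivalently, 98.0 deploys/week)

14.0 deploys/day


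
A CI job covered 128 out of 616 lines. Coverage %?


Coverage = covered / total * 100
Coverage = 128 / 616 * 100
Coverage = 20.78%

20.78%


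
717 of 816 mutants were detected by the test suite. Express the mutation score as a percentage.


Mutation score = killed / total * 100
Mutation score = 717 / 816 * 100
Mutation score = 87.87%

87.87%


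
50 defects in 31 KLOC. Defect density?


Defect density = defects / KLOC
Defect density = 50 / 31
Defect density = 1.613 defects/KLOC

1.613 defects/KLOC


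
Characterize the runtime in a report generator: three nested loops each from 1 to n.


Reasoning: three levels of nesting over n
Complexity: O(n^3)

O(n^3)


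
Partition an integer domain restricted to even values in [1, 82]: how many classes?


Constraint: even integers in [1, 82]
Class 1: x < 1 — out-of-range invalid
Class 2: x in [1,82] but odd — wrong type invalid
Class 3: x in [1,82] and even — valid
Class 4: x > 82 — out-of-range invalid
Total equivalence classes: 4

4 equivalence classes


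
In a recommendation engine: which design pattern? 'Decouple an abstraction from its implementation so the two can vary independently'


This matches the Bridge pattern

Bridge


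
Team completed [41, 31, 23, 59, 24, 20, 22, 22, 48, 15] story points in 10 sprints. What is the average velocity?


Formula: Avg velocity = Total points / Number of sprints
Points: [41, 31, 23, 59, 24, 20, 22, 22, 48, 15]
Sum = 41 + 31 + 23 + 59 + 24 + 20 + 22 + 22 + 48 + 15 = 305
Avg velocity = 305 / 10 = 30.5 points/sprint

30.5 points/sprint


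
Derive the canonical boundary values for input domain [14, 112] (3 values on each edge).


Range: [14, 112]
Boundaries: just below min, min, min+1, max-1, max, just above max
Values: [13, 14, 15, 111, 112, 113]

[13, 14, 15, 111, 112, 113]


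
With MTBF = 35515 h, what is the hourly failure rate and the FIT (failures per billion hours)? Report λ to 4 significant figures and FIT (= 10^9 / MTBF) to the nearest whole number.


Formula: λ = 1 / MTBF; FIT = λ × 1e9 = 1e9 / MTBF
λ = 1 / 35515 ≈ 2.816e-05 failures/hour
FIT = 1e9 / 35515 ≈ 28157 failures per 1e9 hours (nearest whole number)

λ = 2.816e-05 /h, FIT = 28157


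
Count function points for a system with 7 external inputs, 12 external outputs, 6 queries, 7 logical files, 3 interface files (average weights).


UFP = EI*4 + EO*5 + EQ*4 + ILF*10 + EIF*7
UFP = 7*4 + 12*5 + 6*4 + 7*10 + 3*7
UFP = 28 + 60 + 24 + 70 + 21
UFP = 203

203


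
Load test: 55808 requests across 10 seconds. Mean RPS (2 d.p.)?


Formula: throughput = requests / seconds
throughput = 55808 / 10
throughput = 5580.8 requests/second

5580.8 requests/second


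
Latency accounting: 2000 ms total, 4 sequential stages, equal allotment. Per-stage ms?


Formula: per_stage = total_budget / stages
per_stage = 2000 / 4
per_stage = 500.0 ms

500.0 ms


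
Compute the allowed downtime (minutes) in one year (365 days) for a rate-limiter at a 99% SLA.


Formula: allowed downtime = period * (100 - SLA) / 100
Period (year (365 days)) = 525600 minutes
Unavailability fraction = (100 - 99.0) / 100
Allowed downtime = 525600 * (100 - 99.0) / 100
Allowed downtime = 5256.0 minutes

5256.0 minutes


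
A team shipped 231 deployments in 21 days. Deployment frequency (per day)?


Formula: deployments per day = releases / days
= 231 / 21
= 11.0 deploys/day
(equivalently, 77.0 deploys/week)

11.0 deploys/day


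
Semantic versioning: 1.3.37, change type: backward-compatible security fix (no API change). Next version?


Current: 1.3.37
Change category: 'backward-compatible security fix (no API change)' → patch bump
SemVer rule: patch bump → increment PATCH (MAJOR and MINOR unchanged)
New: 1.3.38

1.3.38


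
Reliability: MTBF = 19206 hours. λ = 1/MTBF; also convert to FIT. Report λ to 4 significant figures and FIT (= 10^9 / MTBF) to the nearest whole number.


Formula: λ = 1 / MTBF; FIT = λ × 1e9 = 1e9 / MTBF
λ = 1 / 19206 ≈ 5.207e-05 failures/hour
FIT = 1e9 / 19206 ≈ 52067 failures per 1e9 hours (nearest whole number)

λ = 5.207e-05 /h, FIT = 52067


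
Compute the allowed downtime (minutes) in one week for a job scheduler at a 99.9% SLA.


Formula: allowed downtime = period * (100 - SLA) / 100
Period (week) = 10080 minutes
Unavailability fraction = (100 - 99.9) / 100
Allowed downtime = 10080 * (100 - 99.9) / 100
Allowed downtime = 10.08 minutes

10.08 minutes


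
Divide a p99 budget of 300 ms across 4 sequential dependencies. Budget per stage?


Formula: per_stage = total_budget / stages
per_stage = 300 / 4
per_stage = 75.0 ms

75.0 ms


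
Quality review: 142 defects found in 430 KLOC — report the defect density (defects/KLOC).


Defect density = defects / KLOC
Defect density = 142 / 430
Defect density = 0.33 defects/KLOC

0.33 defects/KLOC


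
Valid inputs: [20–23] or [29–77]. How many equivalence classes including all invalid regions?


Valid ranges: [20,23] and [29,77]
Class 1: x < 20 — invalid
Class 2: 20 ≤ x ≤ 23 — valid
Class 3: 23 < x < 29 — invalid (gap between ranges)
Class 4: 29 ≤ x ≤ 77 — valid
Class 5: x > 77 — invalid
Total equivalence classes: 5

5 equivalence classes


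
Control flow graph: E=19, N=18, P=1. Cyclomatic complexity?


Formula: V(G) = E - N + 2P
V(G) = 19 - 18 + 2*1
V(G) = 1 + 2
V(G) = 3

3


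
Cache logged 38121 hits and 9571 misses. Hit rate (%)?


Formula: hit rate = hits / (hits + misses) * 100
hit rate = 38121 / (38121 + 9571) * 100
hit rate = 38121 / 47692 * 100
hit rate = 79.93%

79.93%


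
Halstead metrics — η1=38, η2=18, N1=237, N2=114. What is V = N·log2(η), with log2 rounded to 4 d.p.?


Formula: V = N * log2(η), where N = N1 + N2 and η = η1 + η2
η = 38 + 18 = 56
N = 237 + 114 = 351
log2(56) ≈ 5.8074
V = 351 * 5.8074 = 2038.40

2038.40


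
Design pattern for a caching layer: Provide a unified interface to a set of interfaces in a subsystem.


This matches the Facade pattern

Facade


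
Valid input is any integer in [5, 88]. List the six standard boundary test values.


Range: [5, 88]
Boundaries: just below min, min, min+1, max-1, max, just above max
Values: [4, 5, 6, 87, 88, 89]

[4, 5, 6, 87, 88, 89]


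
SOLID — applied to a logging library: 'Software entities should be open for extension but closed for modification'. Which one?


This describes the Open/Closed Principle (OCP)

Open/Closed Principle (OCP)


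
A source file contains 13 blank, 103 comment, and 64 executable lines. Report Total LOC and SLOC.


Total LOC = blank + comment + code
Total LOC = 13 + 103 + 64 = 180
SLOC (source only) = code = 64

Total LOC: 180, SLOC: 64


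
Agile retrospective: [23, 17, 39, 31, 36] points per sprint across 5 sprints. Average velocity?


Formula: Avg velocity = Total points / Number of sprints
Points: [23, 17, 39, 31, 36]
Sum = 23 + 17 + 39 + 31 + 36 = 146
Avg velocity = 146 / 5 = 29.2 points/sprint

29.2 points/sprint


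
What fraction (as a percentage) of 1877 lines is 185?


Coverage = covered / total * 100
Coverage = 185 / 1877 * 100
Coverage = 9.86%

9.86%


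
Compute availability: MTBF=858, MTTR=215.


Availability = MTBF / (MTBF + MTTR)
Availability = 858 / (858 + 215)
Availability = 858 / 1073
Availability = 79.9627%

79.9627%


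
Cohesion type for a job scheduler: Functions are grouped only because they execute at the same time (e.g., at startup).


Reasoning: Related by timing only
Type: Temporal cohesion

Temporal cohesion


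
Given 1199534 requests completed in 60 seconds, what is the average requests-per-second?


Formula: throughput = requests / seconds
throughput = 1199534 / 60
throughput = 19992.23 requests/second

19992.23 requests/second


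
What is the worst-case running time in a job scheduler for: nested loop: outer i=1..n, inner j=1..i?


Reasoning: triangle: n(n+1)/2 ~ n^2/2
Complexity: O(n^2)

O(n^2)


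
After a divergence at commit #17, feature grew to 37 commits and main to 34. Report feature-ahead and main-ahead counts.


Common ancestor: commit #17
feature commits after divergence: 37 - 17 = 20
main commits after divergence: 34 - 17 = 17
feature is 20 commits ahead of main
main is 17 commits ahead of feature

feature ahead: 20, main ahead: 17


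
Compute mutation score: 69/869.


Mutation score = killed / total * 100
Mutation score = 69 / 869 * 100
Mutation score = 7.94%

7.94%


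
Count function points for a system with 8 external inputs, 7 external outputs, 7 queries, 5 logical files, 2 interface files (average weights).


UFP = EI*4 + EO*5 + EQ*4 + ILF*10 + EIF*7
UFP = 8*4 + 7*5 + 7*4 + 5*10 + 2*7
UFP = 32 + 35 + 28 + 50 + 14
UFP = 159

159


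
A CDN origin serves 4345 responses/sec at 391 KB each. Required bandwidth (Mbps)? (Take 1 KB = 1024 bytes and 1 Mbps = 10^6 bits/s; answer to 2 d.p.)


Formula: Mbps = payload_bytes * RPS * 8 / 1e6
Payload per request = 391 KB = 391 * 1024 = 400384 bytes
Total bytes/sec = 400384 * 4345 = 1739668480
Total bits/sec = 1739668480 * 8 = 13917347840
Mbps = 13917347840 / 1e6 = 13917.35

13917.35 Mbps


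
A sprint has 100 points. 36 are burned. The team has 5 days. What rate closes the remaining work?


Formula: Required rate = Remaining points / Days left
Remaining = 100 - 36 = 64 points
Required rate = 64 / 5 = 12.8 points/day

12.8 points/day


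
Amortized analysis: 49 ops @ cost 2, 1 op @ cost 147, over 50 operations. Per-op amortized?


Formula: Amortized cost = Total cost / Operations
Total cost = (49 * 2) + (1 * 147)
Total cost = 98 + 147 = 245
Amortized = 245 / 50 = 4.9

4.9


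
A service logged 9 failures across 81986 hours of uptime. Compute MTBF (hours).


Formula: MTBF = Total operating time / Number of failures
MTBF = 81986 / 9
MTBF = 9109.56 hours

9109.56 hours


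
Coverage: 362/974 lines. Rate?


Coverage = covered / total * 100
Coverage = 362 / 974 * 100
Coverage = 37.17%

37.17%


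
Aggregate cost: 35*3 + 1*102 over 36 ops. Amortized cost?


Formula: Amortized cost = Total cost / Operations
Total cost = (35 * 3) + (1 * 102)
Total cost = 105 + 102 = 207
Amortized = 207 / 36 = 5.75

5.75


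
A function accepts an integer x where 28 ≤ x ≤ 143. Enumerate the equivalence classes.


Valid range: [28, 143]
Class 1: x < 28 — invalid
Class 2: 28 ≤ x ≤ 143 — valid
Class 3: x > 143 — invalid
Total equivalence classes: 3

3 equivalence classes


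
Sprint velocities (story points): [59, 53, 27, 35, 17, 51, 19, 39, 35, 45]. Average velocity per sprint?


Formula: Avg velocity = Total points / Number of sprints
Points: [59, 53, 27, 35, 17, 51, 19, 39, 35, 45]
Sum = 59 + 53 + 27 + 35 + 17 + 51 + 19 + 39 + 35 + 45 = 380
Avg velocity = 380 / 10 = 38.0 points/sprint

38.0 points/sprint


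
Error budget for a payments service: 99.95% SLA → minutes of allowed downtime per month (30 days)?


Formula: allowed downtime = period * (100 - SLA) / 100
Period (month (30 days)) = 43200 minutes
Unavailability fraction = (100 - 99.95) / 100
Allowed downtime = 43200 * (100 - 99.95) / 100
Allowed downtime = 21.6 minutes

21.6 minutes


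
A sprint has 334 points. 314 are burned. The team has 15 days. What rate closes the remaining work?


Formula: Required rate = Remaining points / Days left
Remaining = 334 - 314 = 20 points
Required rate = 20 / 15 = 1.33 points/day

1.33 points/day


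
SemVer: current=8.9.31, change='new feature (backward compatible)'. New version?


Current: 8.9.31
Change category: 'new feature (backward compatible)' → minor bump
SemVer rule: minor bump → increment MINOR, reset PATCH to 0 (MAJOR unchanged)
New: 8.10.0

8.10.0


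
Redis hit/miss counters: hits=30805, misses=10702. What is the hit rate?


Formula: hit rate = hits / (hits + misses) * 100
hit rate = 30805 / (30805 + 10702) * 100
hit rate = 30805 / 41507 * 100
hit rate = 74.22%

74.22%


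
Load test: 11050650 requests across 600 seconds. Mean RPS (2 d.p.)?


Formula: throughput = requests / seconds
throughput = 11050650 / 600
throughput = 18417.75 requests/second

18417.75 requests/second


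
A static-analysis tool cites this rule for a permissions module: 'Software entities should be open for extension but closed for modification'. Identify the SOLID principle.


This describes the Open/Closed Principle (OCP)

Open/Closed Principle (OCP)


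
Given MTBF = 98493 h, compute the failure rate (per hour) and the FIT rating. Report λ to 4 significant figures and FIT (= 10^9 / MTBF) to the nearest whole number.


Formula: λ = 1 / MTBF; FIT = λ × 1e9 = 1e9 / MTBF
λ = 1 / 98493 ≈ 1.015e-05 failures/hour
FIT = 1e9 / 98493 ≈ 10153 failures per 1e9 hours (nearest whole number)

λ = 1.015e-05 /h, FIT = 10153


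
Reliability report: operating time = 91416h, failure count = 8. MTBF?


Formula: MTBF = Total operating time / Number of failures
MTBF = 91416 / 8
MTBF = 11427.0 hours

11427.0 hours


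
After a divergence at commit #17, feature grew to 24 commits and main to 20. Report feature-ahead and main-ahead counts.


Common ancestor: commit #17
feature commits after divergence: 24 - 17 = 7
main commits after divergence: 20 - 17 = 3
feature is 7 commits ahead of main
main is 3 commits ahead of feature

feature ahead: 7, main ahead: 3


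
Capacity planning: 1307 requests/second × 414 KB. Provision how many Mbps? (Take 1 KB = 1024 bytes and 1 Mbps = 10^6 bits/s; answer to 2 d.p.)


Formula: Mbps = payload_bytes * RPS * 8 / 1e6
Payload per request = 414 KB = 414 * 1024 = 423936 bytes
Total bytes/sec = 423936 * 1307 = 554084352
Total bits/sec = 554084352 * 8 = 4432674816
Mbps = 4432674816 / 1e6 = 4432.67

4432.67 Mbps


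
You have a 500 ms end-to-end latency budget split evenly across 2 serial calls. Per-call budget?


Formula: per_stage = total_budget / stages
per_stage = 500 / 2
per_stage = 250.0 ms

250.0 ms


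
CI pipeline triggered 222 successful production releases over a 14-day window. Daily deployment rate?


Formula: deployments per day = releases / days
= 222 / 14
= 15.857 deploys/day
(equivalently, 111.0 deploys/week)

15.857 deploys/day


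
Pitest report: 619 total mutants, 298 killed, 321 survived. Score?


Mutation score = killed / total * 100
Mutation score = 298 / 619 * 100
Mutation score = 48.14%

48.14%


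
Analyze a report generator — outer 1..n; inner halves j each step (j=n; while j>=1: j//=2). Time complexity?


Reasoning: n times log n
Complexity: O(n log n)

O(n log n)


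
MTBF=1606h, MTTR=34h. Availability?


Availability = MTBF / (MTBF + MTTR)
Availability = 1606 / (1606 + 34)
Availability = 1606 / 1640
Availability = 97.9268%

97.9268%


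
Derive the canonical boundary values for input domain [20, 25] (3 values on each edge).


Range: [20, 25]
Boundaries: just below min, min, min+1, max-1, max, just above max
Values: [19, 20, 21, 24, 25, 26]

[19, 20, 21, 24, 25, 26]
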